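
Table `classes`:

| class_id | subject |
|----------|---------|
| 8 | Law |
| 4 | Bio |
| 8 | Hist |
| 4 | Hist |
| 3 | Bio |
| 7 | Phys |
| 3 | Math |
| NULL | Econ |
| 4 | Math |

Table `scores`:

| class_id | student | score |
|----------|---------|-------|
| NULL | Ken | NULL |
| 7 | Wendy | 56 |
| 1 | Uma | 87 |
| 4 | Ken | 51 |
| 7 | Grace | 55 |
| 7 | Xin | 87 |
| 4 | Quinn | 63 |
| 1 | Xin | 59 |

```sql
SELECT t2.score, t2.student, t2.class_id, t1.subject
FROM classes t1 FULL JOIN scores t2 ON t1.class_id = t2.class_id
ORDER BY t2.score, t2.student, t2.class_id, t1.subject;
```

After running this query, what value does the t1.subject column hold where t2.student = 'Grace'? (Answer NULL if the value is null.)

FULL OUTER JOIN keeps every row from both sides; unmatched rows get NULL for the other side's columns.
Matching on t1.class_id = t2.class_id. A NULL in a compared column never satisfies the condition.
- t1 row (class_id=8): no match → kept, t2 columns NULL.
- t1 row (class_id=4): matches 2 t2 row(s) → 2 output row(s).
- t1 row (class_id=8): no match → kept, t2 columns NULL.
- t1 row (class_id=4): matches 2 t2 row(s) → 2 output row(s).
- t1 row (class_id=3): no match → kept, t2 columns NULL.
- t1 row (class_id=7): matches 3 t2 row(s) → 3 output row(s).
- t1 row (class_id=3): no match → kept, t2 columns NULL.
- t1 row (class_id=NULL): no match → kept, t2 columns NULL.
- t1 row (class_id=4): matches 2 t2 row(s) → 2 output row(s).
- 3 t2 row(s) had no t1 match → kept, t1 columns NULL.

Phys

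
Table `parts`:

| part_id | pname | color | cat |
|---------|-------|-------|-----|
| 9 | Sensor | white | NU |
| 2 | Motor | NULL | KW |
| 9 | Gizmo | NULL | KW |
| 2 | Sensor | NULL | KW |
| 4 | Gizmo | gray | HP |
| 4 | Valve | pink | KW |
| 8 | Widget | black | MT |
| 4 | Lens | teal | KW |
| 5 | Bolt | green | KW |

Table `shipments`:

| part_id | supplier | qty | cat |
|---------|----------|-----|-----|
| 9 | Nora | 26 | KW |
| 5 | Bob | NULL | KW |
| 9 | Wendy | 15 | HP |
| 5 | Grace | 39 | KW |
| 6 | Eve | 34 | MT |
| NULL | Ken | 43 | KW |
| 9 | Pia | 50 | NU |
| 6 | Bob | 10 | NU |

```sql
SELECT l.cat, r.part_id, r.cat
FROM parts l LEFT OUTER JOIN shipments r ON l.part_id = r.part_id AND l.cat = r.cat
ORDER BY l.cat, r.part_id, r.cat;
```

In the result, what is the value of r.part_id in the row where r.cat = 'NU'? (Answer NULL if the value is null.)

LEFT JOIN keeps every row from `parts`; unmatched rows get NULL for `shipments`'s columns.
Matching on l.part_id = r.part_id AND l.cat = r.cat. A NULL in a compared column never satisfies the condition.
Matched pairs: 4; unmatched l rows kept: 6.

9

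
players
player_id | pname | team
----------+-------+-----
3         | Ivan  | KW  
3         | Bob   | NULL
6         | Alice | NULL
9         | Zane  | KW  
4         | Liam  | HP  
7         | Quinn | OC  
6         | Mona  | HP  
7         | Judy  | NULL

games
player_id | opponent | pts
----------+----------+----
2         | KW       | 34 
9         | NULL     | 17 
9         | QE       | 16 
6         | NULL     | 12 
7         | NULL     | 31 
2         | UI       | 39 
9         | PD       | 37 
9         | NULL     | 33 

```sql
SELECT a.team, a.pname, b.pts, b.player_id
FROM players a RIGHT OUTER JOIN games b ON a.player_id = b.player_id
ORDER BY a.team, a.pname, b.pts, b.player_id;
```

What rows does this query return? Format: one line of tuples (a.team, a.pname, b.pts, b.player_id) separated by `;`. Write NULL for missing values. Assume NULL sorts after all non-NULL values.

RIGHT JOIN keeps every row from `games`; unmatched rows get NULL for `players`'s columns.
Matching on a.player_id = b.player_id.
- a row (player_id=3): no match.
- a row (player_id=3): no match.
- a row (player_id=6): matches 1 b row(s) → 1 output row(s).
- a row (player_id=9): matches 4 b row(s) → 4 output row(s).
- a row (player_id=4): no match.
- a row (player_id=7): matches 1 b row(s) → 1 output row(s).
- a row (player_id=6): matches 1 b row(s) → 1 output row(s).
- a row (player_id=7): matches 1 b row(s) → 1 output row(s).
- 2 row(s) from b found no a partner → padded with NULL.
After projecting and ordering:
a.team | a.pname | b.pts | b.player_id
HP | Mona | 12 | 6
KW | Zane | 16 | 9
KW | Zane | 17 | 9
KW | Zane | 33 | 9
KW | Zane | 37 | 9
OC | Quinn | 31 | 7
NULL | Alice | 12 | 6
NULL | Judy | 31 | 7
NULL | NULL | 34 | 2
NULL | NULL | 39 | 2

(HP, Mona, 12, 6); (KW, Zane, 16, 9); (KW, Zane, 17, 9); (KW, Zane, 33, 9); (KW, Zane, 37, 9); (OC, Quinn, 31, 7); (NULL, Alice, 12, 6); (NULL, Judy, 31, 7); (NULL, NULL, 34, 2); (NULL, NULL, 39, 2)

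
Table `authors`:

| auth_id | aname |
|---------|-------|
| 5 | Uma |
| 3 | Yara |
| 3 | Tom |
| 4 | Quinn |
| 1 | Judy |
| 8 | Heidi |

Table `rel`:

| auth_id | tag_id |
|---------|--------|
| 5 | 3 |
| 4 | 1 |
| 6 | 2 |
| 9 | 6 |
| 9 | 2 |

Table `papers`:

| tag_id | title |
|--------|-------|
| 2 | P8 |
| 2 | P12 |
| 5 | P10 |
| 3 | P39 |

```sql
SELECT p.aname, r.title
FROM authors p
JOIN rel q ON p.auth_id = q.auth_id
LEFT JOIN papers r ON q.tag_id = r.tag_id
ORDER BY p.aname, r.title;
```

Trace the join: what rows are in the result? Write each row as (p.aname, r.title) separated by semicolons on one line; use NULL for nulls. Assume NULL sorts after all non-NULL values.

Step 1 — p INNER JOIN q on auth_id → 2 row(s).
Then LEFT JOIN `papers r` on tag_id: each of those 2 rows is kept; rows whose q.tag_id has no match in r get NULL for r's columns.

(Quinn, NULL); (Uma, P39)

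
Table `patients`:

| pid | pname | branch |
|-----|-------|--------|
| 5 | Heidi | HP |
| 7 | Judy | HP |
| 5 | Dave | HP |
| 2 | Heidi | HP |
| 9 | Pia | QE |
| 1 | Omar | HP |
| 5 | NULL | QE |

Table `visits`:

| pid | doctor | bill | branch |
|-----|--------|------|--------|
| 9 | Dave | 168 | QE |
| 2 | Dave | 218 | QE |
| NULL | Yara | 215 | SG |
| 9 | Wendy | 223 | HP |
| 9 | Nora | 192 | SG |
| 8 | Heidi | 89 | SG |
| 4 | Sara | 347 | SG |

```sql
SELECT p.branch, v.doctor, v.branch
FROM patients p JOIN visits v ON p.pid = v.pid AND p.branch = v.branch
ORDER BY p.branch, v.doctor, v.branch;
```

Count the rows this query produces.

INNER JOIN keeps only pairs where the ON condition holds.
Matching on p.pid = v.pid AND p.branch = v.branch. A NULL in a compared column never satisfies the condition.
- p (pid=5, branch=HP) has no partner → excluded.
- p (pid=7, branch=HP) has no partner → excluded.
- p (pid=5, branch=HP) has no partner → excluded.
- p (pid=2, branch=HP) has no partner → excluded.
- p (pid=9, branch=QE) pairs with 1 row(s) of v.
- p (pid=1, branch=HP) has no partner → excluded.
- p (pid=5, branch=QE) has no partner → excluded.
Total: 1 rows.

1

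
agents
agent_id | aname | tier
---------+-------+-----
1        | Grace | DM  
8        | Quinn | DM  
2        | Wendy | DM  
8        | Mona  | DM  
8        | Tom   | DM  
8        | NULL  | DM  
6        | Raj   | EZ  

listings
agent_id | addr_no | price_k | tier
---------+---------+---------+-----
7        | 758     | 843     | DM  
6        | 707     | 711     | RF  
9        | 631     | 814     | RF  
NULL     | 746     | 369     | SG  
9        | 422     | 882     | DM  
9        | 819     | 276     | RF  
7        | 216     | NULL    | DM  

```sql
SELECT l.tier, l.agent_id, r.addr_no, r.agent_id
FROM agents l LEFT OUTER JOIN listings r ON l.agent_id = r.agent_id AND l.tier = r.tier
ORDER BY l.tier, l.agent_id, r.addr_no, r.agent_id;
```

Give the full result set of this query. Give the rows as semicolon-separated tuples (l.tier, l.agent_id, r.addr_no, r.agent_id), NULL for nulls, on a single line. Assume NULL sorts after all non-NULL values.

LEFT JOIN keeps every row from `agents`; unmatched rows get NULL for `listings`'s columns.
Matching on l.agent_id = r.agent_id AND l.tier = r.tier. A NULL in a compared column never satisfies the condition.
- l (agent_id=1, tier=DM) has no partner → padded with NULL.
- l (agent_id=8, tier=DM) has no partner → padded with NULL.
- l (agent_id=2, tier=DM) has no partner → padded with NULL.
- l (agent_id=8, tier=DM) has no partner → padded with NULL.
- l (agent_id=8, tier=DM) has no partner → padded with NULL.
- l (agent_id=8, tier=DM) has no partner → padded with NULL.
- l (agent_id=6, tier=EZ) has no partner → padded with NULL.
After projecting and ordering:
l.tier | l.agent_id | r.addr_no | r.agent_id
DM | 1 | NULL | NULL
DM | 2 | NULL | NULL
DM | 8 | NULL | NULL
DM | 8 | NULL | NULL
DM | 8 | NULL | NULL
DM | 8 | NULL | NULL
EZ | 6 | NULL | NULL

(DM, 1, NULL, NULL); (DM, 2, NULL, NULL); (DM, 8, NULL, NULL); (DM, 8, NULL, NULL); (DM, 8, NULL, NULL); (DM, 8, NULL, NULL); (EZ, 6, NULL, NULL)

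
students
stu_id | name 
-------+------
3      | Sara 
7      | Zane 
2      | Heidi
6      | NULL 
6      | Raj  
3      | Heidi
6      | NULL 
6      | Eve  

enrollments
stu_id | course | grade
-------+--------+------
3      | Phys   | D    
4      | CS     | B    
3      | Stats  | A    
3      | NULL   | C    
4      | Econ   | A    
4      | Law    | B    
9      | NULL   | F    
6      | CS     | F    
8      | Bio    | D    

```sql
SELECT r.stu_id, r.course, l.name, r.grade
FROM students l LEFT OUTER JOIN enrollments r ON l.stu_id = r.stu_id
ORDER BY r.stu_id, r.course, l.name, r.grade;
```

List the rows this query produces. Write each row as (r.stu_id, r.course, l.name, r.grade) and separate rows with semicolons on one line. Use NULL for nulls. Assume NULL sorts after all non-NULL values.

(3, Phys, Heidi, D); (3, Phys, Sara, D); (3, Stats, Heidi, A); (3, Stats, Sara, A); (3, NULL, Heidi, C); (3, NULL, Sara, C); (6, CS, Eve, F); (6, CS, Raj, F); (6, CS, NULL, F); (6, CS, NULL, F); (NULL, NULL, Heidi, NULL); (NULL, NULL, Zane, NULL)

LEFT JOIN keeps every row from `students`; unmatched rows get NULL for `enrollments`'s columns.
Matching on l.stu_id = r.stu_id.
- l row (stu_id=3): matches 3 r row(s) → 3 output row(s).
- l row (stu_id=7): no match → kept, r columns NULL.
- l row (stu_id=2): no match → kept, r columns NULL.
- l row (stu_id=6): matches 1 r row(s) → 1 output row(s).
- l row (stu_id=6): matches 1 r row(s) → 1 output row(s).
- l row (stu_id=3): matches 3 r row(s) → 3 output row(s).
- l row (stu_id=6): matches 1 r row(s) → 1 output row(s).
- l row (stu_id=6): matches 1 r row(s) → 1 output row(s).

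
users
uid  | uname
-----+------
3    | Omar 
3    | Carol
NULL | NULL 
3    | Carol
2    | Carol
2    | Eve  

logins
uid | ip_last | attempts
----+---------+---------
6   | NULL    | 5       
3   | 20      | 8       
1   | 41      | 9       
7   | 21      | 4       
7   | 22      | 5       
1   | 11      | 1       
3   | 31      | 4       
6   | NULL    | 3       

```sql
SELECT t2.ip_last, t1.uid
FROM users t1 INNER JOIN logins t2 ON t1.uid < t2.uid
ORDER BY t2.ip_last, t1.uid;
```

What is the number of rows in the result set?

INNER JOIN keeps only pairs where the ON condition holds.
Matching on t1.uid < t2.uid. A NULL in a compared column never satisfies the condition.
- t1 (uid=3) pairs with 4 row(s) of t2.
- t1 (uid=3) pairs with 4 row(s) of t2.
- t1 (uid=NULL) has no partner → excluded.
- t1 (uid=3) pairs with 4 row(s) of t2.
- t1 (uid=2) pairs with 6 row(s) of t2.
- t1 (uid=2) pairs with 6 row(s) of t2.
Total: 24 rows.

24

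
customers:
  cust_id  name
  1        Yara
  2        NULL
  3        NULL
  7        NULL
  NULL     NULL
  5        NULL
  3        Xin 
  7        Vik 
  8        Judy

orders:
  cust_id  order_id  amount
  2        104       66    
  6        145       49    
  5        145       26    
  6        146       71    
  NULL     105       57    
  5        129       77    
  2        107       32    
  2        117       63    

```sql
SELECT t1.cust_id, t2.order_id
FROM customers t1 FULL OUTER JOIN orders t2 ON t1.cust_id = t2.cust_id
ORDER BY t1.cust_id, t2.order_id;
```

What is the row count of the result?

FULL OUTER JOIN keeps every row from both sides; unmatched rows get NULL for the other side's columns.
Matching on t1.cust_id = t2.cust_id. A NULL in a compared column never satisfies the condition.
- t1 (cust_id=1) has no partner → padded with NULL.
- t1 (cust_id=2) pairs with 3 row(s) of t2.
- t1 (cust_id=3) has no partner → padded with NULL.
- t1 (cust_id=7) has no partner → padded with NULL.
- t1 (cust_id=NULL) has no partner → padded with NULL.
- t1 (cust_id=5) pairs with 2 row(s) of t2.
- t1 (cust_id=3) has no partner → padded with NULL.
- t1 (cust_id=7) has no partner → padded with NULL.
- t1 (cust_id=8) has no partner → padded with NULL.
- 3 t2 row(s) had no t1 match → kept, t1 columns NULL.
Total: 5 matched + 10 padded = 15 rows.

15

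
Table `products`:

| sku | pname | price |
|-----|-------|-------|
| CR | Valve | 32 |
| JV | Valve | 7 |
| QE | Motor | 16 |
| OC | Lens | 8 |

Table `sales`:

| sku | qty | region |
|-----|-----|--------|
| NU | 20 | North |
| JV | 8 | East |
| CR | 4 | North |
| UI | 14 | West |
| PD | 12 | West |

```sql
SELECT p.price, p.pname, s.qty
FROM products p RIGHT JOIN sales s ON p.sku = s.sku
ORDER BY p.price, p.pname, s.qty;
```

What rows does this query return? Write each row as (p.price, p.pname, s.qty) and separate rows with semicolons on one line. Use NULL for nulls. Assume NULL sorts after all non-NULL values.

(7, Valve, 8); (32, Valve, 4); (NULL, NULL, 12); (NULL, NULL, 14); (NULL, NULL, 20)

RIGHT JOIN keeps every row from `sales`; unmatched rows get NULL for `products`'s columns.
Matching on p.sku = s.sku.
- p (sku=CR) pairs with 1 row(s) of s.
- p (sku=JV) pairs with 1 row(s) of s.
- p (sku=QE) has no partner in s.
- p (sku=OC) has no partner in s.
- 3 s row(s) had no p match → kept, p columns NULL.
After projecting and ordering:
p.price | p.pname | s.qty
7 | Valve | 8
32 | Valve | 4
NULL | NULL | 12
NULL | NULL | 14
NULL | NULL | 20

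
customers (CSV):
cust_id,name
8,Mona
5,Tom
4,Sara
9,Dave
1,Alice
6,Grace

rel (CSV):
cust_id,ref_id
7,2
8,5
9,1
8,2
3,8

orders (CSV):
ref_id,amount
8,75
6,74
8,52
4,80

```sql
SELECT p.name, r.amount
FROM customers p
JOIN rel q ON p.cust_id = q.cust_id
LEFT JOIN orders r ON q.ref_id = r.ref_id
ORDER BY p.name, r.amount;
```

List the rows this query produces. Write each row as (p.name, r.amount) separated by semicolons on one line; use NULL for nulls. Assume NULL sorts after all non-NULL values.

(Dave, NULL); (Mona, NULL); (Mona, NULL)

Step 1 — p INNER JOIN q on cust_id → 3 row(s).
Then LEFT JOIN `orders r` on ref_id: each of those 3 rows is kept; rows whose q.ref_id has no match in r get NULL for r's columns.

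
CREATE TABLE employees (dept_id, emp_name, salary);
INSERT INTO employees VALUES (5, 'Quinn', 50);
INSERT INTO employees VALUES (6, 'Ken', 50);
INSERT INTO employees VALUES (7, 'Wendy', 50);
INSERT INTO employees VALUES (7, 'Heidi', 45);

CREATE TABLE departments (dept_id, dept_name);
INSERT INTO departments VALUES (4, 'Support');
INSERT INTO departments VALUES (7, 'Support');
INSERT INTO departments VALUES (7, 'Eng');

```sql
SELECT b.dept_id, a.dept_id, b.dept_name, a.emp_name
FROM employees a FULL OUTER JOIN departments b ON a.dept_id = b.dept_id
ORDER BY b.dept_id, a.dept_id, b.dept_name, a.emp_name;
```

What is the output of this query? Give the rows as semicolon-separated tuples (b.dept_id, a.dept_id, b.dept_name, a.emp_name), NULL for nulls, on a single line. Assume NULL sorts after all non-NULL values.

(4, NULL, Support, NULL); (7, 7, Eng, Heidi); (7, 7, Eng, Wendy); (7, 7, Support, Heidi); (7, 7, Support, Wendy); (NULL, 5, NULL, Quinn); (NULL, 6, NULL, Ken)

FULL OUTER JOIN keeps every row from both sides; unmatched rows get NULL for the other side's columns.
Matching on a.dept_id = b.dept_id.
Matched pairs: 4; unmatched a rows kept: 2; unmatched b rows kept: 1.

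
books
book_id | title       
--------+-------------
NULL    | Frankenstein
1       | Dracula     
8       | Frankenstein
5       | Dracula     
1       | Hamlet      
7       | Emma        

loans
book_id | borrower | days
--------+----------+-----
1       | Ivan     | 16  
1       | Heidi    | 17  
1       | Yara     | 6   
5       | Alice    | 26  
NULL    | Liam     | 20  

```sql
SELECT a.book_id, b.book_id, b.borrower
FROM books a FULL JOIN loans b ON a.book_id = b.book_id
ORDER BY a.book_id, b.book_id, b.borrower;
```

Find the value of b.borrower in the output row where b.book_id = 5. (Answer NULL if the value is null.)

FULL OUTER JOIN keeps every row from both sides; unmatched rows get NULL for the other side's columns.
Matching on a.book_id = b.book_id. A NULL in a compared column never satisfies the condition.
- book_id=NULL: no b row matches, row kept with b columns NULL.
- book_id=1: 3 matching b row(s), so 3 row(s) emitted.
- book_id=8: no b row matches, row kept with b columns NULL.
- book_id=5: 1 matching b row(s), so 1 row(s) emitted.
- book_id=1: 3 matching b row(s), so 3 row(s) emitted.
- book_id=7: no b row matches, row kept with b columns NULL.
- 1 b row(s) had no a match → kept, a columns NULL.

Alice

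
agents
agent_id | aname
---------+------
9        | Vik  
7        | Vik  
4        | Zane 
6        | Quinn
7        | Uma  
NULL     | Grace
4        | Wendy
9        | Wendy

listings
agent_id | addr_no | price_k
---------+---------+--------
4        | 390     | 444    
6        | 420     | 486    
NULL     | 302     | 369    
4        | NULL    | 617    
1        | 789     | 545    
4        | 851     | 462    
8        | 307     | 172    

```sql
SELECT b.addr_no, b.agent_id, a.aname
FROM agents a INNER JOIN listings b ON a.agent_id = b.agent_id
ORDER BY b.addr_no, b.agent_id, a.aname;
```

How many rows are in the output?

7

INNER JOIN keeps only pairs where the ON condition holds.
Matching on a.agent_id = b.agent_id. A NULL in a compared column never satisfies the condition.
- a row (agent_id=9): no match → dropped.
- a row (agent_id=7): no match → dropped.
- a row (agent_id=4): matches 3 b row(s) → 3 output row(s).
- a row (agent_id=6): matches 1 b row(s) → 1 output row(s).
- a row (agent_id=7): no match → dropped.
- a row (agent_id=NULL): no match → dropped.
- a row (agent_id=4): matches 3 b row(s) → 3 output row(s).
- a row (agent_id=9): no match → dropped.
Total: 7 rows.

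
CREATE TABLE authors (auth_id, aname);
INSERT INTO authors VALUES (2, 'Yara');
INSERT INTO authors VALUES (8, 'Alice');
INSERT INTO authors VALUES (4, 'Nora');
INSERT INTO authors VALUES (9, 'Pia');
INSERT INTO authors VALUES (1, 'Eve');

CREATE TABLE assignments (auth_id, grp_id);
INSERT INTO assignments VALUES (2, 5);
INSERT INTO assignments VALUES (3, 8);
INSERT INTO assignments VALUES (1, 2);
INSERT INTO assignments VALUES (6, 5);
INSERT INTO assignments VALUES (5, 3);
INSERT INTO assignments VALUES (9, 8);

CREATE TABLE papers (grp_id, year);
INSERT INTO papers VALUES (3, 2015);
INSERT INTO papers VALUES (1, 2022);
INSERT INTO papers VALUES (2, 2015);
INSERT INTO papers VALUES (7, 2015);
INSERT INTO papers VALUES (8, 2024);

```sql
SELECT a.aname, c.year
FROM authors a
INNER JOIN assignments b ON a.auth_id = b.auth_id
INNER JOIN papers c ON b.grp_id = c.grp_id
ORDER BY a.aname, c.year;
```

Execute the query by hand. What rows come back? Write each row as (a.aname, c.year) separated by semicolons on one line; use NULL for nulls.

(Eve, 2015); (Pia, 2024)

Step 1 — a INNER JOIN b on auth_id → 3 row(s).
Then INNER JOIN `papers c` on grp_id: keep only rows whose b.grp_id appears in c.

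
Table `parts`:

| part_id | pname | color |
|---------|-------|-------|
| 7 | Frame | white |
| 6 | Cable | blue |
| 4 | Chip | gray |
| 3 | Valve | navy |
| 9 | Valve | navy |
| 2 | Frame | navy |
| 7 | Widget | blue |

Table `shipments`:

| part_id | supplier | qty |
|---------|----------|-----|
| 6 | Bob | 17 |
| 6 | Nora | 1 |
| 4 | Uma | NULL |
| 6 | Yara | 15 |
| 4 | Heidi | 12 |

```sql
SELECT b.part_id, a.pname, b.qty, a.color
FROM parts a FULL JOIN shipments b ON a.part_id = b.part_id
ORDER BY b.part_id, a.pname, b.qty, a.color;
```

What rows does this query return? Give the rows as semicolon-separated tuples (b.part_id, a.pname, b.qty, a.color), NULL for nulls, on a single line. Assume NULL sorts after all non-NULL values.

FULL OUTER JOIN keeps every row from both sides; unmatched rows get NULL for the other side's columns.
Matching on a.part_id = b.part_id.
Matched pairs: 5; unmatched a rows kept: 5; unmatched b rows kept: 0.

(4, Chip, 12, gray); (4, Chip, NULL, gray); (6, Cable, 1, blue); (6, Cable, 15, blue); (6, Cable, 17, blue); (NULL, Frame, NULL, navy); (NULL, Frame, NULL, white); (NULL, Valve, NULL, navy); (NULL, Valve, NULL, navy); (NULL, Widget, NULL, blue)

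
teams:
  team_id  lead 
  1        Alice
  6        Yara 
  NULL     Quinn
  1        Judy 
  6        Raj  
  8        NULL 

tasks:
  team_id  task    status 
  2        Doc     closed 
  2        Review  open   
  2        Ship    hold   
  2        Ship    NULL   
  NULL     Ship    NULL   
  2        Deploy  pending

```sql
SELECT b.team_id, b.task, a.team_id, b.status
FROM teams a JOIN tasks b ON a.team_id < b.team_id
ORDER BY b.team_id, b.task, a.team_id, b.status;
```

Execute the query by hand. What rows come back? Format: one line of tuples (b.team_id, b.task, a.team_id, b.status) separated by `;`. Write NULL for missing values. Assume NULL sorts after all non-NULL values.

(2, Deploy, 1, pending); (2, Deploy, 1, pending); (2, Doc, 1, closed); (2, Doc, 1, closed); (2, Review, 1, open); (2, Review, 1, open); (2, Ship, 1, hold); (2, Ship, 1, hold); (2, Ship, 1, NULL); (2, Ship, 1, NULL)

INNER JOIN keeps only pairs where the ON condition holds.
Matching on a.team_id < b.team_id. A NULL in a compared column never satisfies the condition.
- team_id=1: 5 matching b row(s), so 5 row(s) emitted.
- team_id=6: no matching b row, dropped.
- team_id=NULL: no matching b row, dropped.
- team_id=1: 5 matching b row(s), so 5 row(s) emitted.
- team_id=6: no matching b row, dropped.
- team_id=8: no matching b row, dropped.
After projecting and ordering:
b.team_id | b.task | a.team_id | b.status
2 | Deploy | 1 | pending
2 | Deploy | 1 | pending
2 | Doc | 1 | closed
2 | Doc | 1 | closed
2 | Review | 1 | open
2 | Review | 1 | open
2 | Ship | 1 | hold
2 | Ship | 1 | hold
2 | Ship | 1 | NULL
2 | Ship | 1 | NULL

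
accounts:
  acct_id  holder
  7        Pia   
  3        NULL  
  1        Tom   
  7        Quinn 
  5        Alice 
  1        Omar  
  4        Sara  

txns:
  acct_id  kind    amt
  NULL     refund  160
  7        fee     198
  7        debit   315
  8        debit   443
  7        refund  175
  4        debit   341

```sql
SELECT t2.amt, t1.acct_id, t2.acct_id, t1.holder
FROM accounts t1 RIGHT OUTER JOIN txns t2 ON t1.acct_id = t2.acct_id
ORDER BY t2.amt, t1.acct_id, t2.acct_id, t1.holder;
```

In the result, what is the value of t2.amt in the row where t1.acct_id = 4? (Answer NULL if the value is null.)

RIGHT JOIN keeps every row from `txns`; unmatched rows get NULL for `accounts`'s columns.
Matching on t1.acct_id = t2.acct_id. A NULL in a compared column never satisfies the condition.
Matched pairs: 7; unmatched t2 rows kept: 2.

341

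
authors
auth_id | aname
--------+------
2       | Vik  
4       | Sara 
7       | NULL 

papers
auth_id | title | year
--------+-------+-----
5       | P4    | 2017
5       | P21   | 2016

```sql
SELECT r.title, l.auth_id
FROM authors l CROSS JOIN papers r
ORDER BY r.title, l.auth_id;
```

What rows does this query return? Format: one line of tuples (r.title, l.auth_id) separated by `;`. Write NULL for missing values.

CROSS JOIN pairs every row of `authors` with every row of `papers`: 3 × 2 = 6 rows.
After projecting and ordering:
r.title | l.auth_id
P21 | 2
P21 | 4
P21 | 7
P4 | 2
P4 | 4
P4 | 7

(P21, 2); (P21, 4); (P21, 7); (P4, 2); (P4, 4); (P4, 7)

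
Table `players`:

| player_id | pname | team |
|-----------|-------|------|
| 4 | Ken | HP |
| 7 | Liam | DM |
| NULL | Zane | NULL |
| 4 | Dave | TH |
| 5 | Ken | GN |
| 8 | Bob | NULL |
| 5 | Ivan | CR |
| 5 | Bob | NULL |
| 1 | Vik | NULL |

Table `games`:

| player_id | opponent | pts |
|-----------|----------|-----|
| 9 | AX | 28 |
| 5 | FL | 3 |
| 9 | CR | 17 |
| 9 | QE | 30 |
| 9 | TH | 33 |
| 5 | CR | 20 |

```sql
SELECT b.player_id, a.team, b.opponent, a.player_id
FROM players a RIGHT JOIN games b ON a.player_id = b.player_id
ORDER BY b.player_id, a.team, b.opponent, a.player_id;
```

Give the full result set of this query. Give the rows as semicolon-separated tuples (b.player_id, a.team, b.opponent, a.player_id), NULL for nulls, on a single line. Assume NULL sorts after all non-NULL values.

RIGHT JOIN keeps every row from `games`; unmatched rows get NULL for `players`'s columns.
Matching on a.player_id = b.player_id. A NULL in a compared column never satisfies the condition.
- a[0] player_id=4 → no match.
- a[1] player_id=7 → no match.
- a[2] player_id=NULL → no match.
- a[3] player_id=4 → no match.
- a[4] player_id=5 → 2 match(es) in b → 2 row(s).
- a[5] player_id=8 → no match.
- a[6] player_id=5 → 2 match(es) in b → 2 row(s).
- a[7] player_id=5 → 2 match(es) in b → 2 row(s).
- a[8] player_id=1 → no match.
- 4 b row(s) had no a match → kept, a columns NULL.
After projecting and ordering:
b.player_id | a.team | b.opponent | a.player_id
5 | CR | CR | 5
5 | CR | FL | 5
5 | GN | CR | 5
5 | GN | FL | 5
5 | NULL | CR | 5
5 | NULL | FL | 5
9 | NULL | AX | NULL
9 | NULL | CR | NULL
9 | NULL | QE | NULL
9 | NULL | TH | NULL

(5, CR, CR, 5); (5, CR, FL, 5); (5, GN, CR, 5); (5, GN, FL, 5); (5, NULL, CR, 5); (5, NULL, FL, 5); (9, NULL, AX, NULL); (9, NULL, CR, NULL); (9, NULL, QE, NULL); (9, NULL, TH, NULL)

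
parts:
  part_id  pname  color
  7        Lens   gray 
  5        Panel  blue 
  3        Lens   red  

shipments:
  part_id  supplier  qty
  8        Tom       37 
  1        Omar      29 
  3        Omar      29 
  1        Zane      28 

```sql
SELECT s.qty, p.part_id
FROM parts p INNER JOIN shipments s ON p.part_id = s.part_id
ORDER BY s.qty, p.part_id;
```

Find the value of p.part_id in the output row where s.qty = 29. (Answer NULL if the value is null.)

3

INNER JOIN keeps only pairs where the ON condition holds.
Matching on p.part_id = s.part_id.
- part_id=7: no matching s row, dropped.
- part_id=5: no matching s row, dropped.
- part_id=3: 1 matching s row(s), so 1 row(s) emitted.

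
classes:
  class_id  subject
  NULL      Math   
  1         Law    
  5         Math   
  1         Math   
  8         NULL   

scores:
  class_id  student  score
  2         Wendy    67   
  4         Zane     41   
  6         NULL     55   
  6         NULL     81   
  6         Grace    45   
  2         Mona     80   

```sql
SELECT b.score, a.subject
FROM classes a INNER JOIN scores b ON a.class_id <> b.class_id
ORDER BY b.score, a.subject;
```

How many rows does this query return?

24

INNER JOIN keeps only pairs where the ON condition holds.
Matching on a.class_id <> b.class_id. A NULL in a compared column never satisfies the condition.
Matched pairs: 24.
Total: 24 rows.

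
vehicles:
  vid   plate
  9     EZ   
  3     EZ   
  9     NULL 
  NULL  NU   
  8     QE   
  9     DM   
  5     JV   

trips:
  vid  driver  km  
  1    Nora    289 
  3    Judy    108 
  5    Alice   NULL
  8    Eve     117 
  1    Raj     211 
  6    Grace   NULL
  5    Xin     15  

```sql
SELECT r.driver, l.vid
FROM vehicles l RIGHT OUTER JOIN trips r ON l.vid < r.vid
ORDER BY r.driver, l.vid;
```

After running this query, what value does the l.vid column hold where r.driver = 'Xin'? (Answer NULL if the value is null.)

3

RIGHT JOIN keeps every row from `trips`; unmatched rows get NULL for `vehicles`'s columns.
Matching on l.vid < r.vid. A NULL in a compared column never satisfies the condition.
Matched pairs: 6; unmatched r rows kept: 3.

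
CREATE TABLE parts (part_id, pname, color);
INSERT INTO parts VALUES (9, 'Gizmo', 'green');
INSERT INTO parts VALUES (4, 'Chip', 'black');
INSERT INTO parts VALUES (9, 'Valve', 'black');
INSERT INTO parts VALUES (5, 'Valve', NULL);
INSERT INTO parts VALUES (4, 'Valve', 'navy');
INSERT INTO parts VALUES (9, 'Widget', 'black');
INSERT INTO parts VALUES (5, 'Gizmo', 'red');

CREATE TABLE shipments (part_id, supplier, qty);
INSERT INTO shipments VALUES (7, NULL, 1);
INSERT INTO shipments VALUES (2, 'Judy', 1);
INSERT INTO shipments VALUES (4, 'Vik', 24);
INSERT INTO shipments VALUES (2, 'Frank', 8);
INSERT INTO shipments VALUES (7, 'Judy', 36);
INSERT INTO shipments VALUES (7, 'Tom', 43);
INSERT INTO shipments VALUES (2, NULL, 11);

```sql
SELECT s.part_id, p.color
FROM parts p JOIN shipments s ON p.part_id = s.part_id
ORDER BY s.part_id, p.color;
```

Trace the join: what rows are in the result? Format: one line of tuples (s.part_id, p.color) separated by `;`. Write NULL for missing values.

INNER JOIN keeps only pairs where the ON condition holds.
Matching on p.part_id = s.part_id.
- p[0] part_id=9 → no match; dropped.
- p[1] part_id=4 → 1 match(es) in s → 1 row(s).
- p[2] part_id=9 → no match; dropped.
- p[3] part_id=5 → no match; dropped.
- p[4] part_id=4 → 1 match(es) in s → 1 row(s).
- p[5] part_id=9 → no match; dropped.
- p[6] part_id=5 → no match; dropped.
After projecting and ordering:
s.part_id | p.color
4 | black
4 | navy

(4, black); (4, navy)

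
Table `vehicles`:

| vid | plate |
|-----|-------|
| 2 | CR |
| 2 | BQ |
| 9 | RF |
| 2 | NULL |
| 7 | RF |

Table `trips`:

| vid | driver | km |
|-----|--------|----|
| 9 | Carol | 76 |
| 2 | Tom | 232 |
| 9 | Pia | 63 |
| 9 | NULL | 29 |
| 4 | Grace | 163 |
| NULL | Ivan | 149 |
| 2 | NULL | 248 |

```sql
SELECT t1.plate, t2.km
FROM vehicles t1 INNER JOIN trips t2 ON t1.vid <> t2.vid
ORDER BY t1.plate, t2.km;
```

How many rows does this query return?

INNER JOIN keeps only pairs where the ON condition holds.
Matching on t1.vid <> t2.vid. A NULL in a compared column never satisfies the condition.
- t1 row (vid=2): matches 4 t2 row(s) → 4 output row(s).
- t1 row (vid=2): matches 4 t2 row(s) → 4 output row(s).
- t1 row (vid=9): matches 3 t2 row(s) → 3 output row(s).
- t1 row (vid=2): matches 4 t2 row(s) → 4 output row(s).
- t1 row (vid=7): matches 6 t2 row(s) → 6 output row(s).
Total: 21 rows.

21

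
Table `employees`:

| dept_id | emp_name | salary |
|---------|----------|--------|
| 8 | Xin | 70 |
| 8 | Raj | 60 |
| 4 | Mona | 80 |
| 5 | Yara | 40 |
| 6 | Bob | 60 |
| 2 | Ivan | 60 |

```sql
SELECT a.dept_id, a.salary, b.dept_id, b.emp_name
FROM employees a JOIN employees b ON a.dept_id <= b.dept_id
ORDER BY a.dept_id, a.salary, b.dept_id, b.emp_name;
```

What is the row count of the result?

22

INNER JOIN keeps only pairs where the ON condition holds.
Matching on a.dept_id <= b.dept_id.
- dept_id=8: 2 matching b row(s), so 2 row(s) emitted.
- dept_id=8: 2 matching b row(s), so 2 row(s) emitted.
- dept_id=4: 5 matching b row(s), so 5 row(s) emitted.
- dept_id=5: 4 matching b row(s), so 4 row(s) emitted.
- dept_id=6: 3 matching b row(s), so 3 row(s) emitted.
- dept_id=2: 6 matching b row(s), so 6 row(s) emitted.
Total: 22 rows.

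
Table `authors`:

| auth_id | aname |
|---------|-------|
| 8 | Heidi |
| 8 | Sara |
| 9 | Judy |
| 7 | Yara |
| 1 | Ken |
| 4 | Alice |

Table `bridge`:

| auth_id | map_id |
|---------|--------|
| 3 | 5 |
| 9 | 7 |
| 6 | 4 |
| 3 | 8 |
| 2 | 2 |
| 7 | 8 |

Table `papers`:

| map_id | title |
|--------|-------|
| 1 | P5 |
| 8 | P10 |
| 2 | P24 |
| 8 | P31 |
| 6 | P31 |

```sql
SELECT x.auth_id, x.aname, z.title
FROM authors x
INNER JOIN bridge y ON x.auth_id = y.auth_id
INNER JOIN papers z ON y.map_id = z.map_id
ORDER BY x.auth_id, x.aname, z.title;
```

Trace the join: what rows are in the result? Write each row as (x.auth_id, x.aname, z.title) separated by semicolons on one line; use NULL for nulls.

Step 1 — x INNER JOIN y on auth_id → 2 row(s).
Then INNER JOIN `papers z` on map_id: keep only rows whose y.map_id appears in z.

(7, Yara, P10); (7, Yara, P31)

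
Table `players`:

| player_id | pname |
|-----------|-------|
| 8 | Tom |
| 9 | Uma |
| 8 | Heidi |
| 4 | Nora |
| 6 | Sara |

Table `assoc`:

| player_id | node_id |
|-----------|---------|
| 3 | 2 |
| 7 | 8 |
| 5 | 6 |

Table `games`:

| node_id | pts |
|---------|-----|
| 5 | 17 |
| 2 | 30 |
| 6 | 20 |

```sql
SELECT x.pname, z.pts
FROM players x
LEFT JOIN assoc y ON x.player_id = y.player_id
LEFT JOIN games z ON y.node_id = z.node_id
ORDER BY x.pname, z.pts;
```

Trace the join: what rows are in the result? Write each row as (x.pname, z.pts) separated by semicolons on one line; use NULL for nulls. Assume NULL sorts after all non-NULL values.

(Heidi, NULL); (Nora, NULL); (Sara, NULL); (Tom, NULL); (Uma, NULL)

Step 1 — x LEFT JOIN y on player_id → 5 row(s).
Then LEFT JOIN `games z` on node_id: each of those 5 rows is kept; rows whose y.node_id has no match in z get NULL for z's columns.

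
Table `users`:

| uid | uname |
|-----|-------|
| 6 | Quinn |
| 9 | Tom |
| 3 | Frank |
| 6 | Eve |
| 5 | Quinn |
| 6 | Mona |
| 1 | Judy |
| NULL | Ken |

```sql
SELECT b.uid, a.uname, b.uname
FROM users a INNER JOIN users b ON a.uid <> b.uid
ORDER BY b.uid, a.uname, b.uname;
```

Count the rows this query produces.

36

INNER JOIN keeps only pairs where the ON condition holds.
Matching on a.uid <> b.uid. A NULL in a compared column never satisfies the condition.
Matched pairs: 36.
Total: 36 rows.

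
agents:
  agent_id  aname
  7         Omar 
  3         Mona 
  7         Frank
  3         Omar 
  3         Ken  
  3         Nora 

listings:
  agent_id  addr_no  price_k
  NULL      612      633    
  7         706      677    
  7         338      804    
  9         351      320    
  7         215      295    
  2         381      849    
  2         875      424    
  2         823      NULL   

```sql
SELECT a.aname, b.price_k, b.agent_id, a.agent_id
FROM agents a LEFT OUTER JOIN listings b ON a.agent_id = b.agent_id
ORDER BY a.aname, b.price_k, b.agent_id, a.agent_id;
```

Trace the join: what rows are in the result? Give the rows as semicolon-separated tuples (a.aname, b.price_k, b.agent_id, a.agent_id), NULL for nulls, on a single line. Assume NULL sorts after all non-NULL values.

(Frank, 295, 7, 7); (Frank, 677, 7, 7); (Frank, 804, 7, 7); (Ken, NULL, NULL, 3); (Mona, NULL, NULL, 3); (Nora, NULL, NULL, 3); (Omar, 295, 7, 7); (Omar, 677, 7, 7); (Omar, 804, 7, 7); (Omar, NULL, NULL, 3)

LEFT JOIN keeps every row from `agents`; unmatched rows get NULL for `listings`'s columns.
Matching on a.agent_id = b.agent_id. A NULL in a compared column never satisfies the condition.
- a row (agent_id=7): matches 3 b row(s) → 3 output row(s).
- a row (agent_id=3): no match → kept, b columns NULL.
- a row (agent_id=7): matches 3 b row(s) → 3 output row(s).
- a row (agent_id=3): no match → kept, b columns NULL.
- a row (agent_id=3): no match → kept, b columns NULL.
- a row (agent_id=3): no match → kept, b columns NULL.
After projecting and ordering:
a.aname | b.price_k | b.agent_id | a.agent_id
Frank | 295 | 7 | 7
Frank | 677 | 7 | 7
Frank | 804 | 7 | 7
Ken | NULL | NULL | 3
Mona | NULL | NULL | 3
Nora | NULL | NULL | 3
Omar | 295 | 7 | 7
Omar | 677 | 7 | 7
Omar | 804 | 7 | 7
Omar | NULL | NULL | 3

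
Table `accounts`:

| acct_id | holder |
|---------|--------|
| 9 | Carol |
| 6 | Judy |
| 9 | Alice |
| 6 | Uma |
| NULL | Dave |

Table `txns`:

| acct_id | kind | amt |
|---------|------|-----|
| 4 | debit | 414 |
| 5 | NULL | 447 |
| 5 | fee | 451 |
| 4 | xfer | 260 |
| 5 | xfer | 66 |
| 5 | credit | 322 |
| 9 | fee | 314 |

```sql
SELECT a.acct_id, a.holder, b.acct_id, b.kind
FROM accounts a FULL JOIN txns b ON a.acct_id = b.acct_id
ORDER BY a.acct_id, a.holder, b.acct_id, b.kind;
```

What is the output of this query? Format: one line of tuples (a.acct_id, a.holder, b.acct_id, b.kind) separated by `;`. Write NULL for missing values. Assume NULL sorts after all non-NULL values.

(6, Judy, NULL, NULL); (6, Uma, NULL, NULL); (9, Alice, 9, fee); (9, Carol, 9, fee); (NULL, Dave, NULL, NULL); (NULL, NULL, 4, debit); (NULL, NULL, 4, xfer); (NULL, NULL, 5, credit); (NULL, NULL, 5, fee); (NULL, NULL, 5, xfer); (NULL, NULL, 5, NULL)

FULL OUTER JOIN keeps every row from both sides; unmatched rows get NULL for the other side's columns.
Matching on a.acct_id = b.acct_id. A NULL in a compared column never satisfies the condition.
Matched pairs: 2; unmatched a rows kept: 3; unmatched b rows kept: 6.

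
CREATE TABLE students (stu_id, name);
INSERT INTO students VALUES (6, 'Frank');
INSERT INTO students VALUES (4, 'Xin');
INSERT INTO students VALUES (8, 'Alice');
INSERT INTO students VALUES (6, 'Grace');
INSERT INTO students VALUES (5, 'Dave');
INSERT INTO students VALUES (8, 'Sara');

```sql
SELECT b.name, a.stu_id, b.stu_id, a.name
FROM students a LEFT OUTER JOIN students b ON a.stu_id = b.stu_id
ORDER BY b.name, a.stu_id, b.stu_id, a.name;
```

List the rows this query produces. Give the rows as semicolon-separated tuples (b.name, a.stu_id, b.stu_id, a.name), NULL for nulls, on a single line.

LEFT JOIN keeps every row from `students a`; unmatched rows get NULL for `students b`'s columns.
Matching on a.stu_id = b.stu_id.
- a[0] stu_id=6 → 2 match(es) in b → 2 row(s).
- a[1] stu_id=4 → 1 match(es) in b → 1 row(s).
- a[2] stu_id=8 → 2 match(es) in b → 2 row(s).
- a[3] stu_id=6 → 2 match(es) in b → 2 row(s).
- a[4] stu_id=5 → 1 match(es) in b → 1 row(s).
- a[5] stu_id=8 → 2 match(es) in b → 2 row(s).
After projecting and ordering:
b.name | a.stu_id | b.stu_id | a.name
Alice | 8 | 8 | Alice
Alice | 8 | 8 | Sara
Dave | 5 | 5 | Dave
Frank | 6 | 6 | Frank
Frank | 6 | 6 | Grace
Grace | 6 | 6 | Frank
Grace | 6 | 6 | Grace
Sara | 8 | 8 | Alice
Sara | 8 | 8 | Sara
Xin | 4 | 4 | Xin

(Alice, 8, 8, Alice); (Alice, 8, 8, Sara); (Dave, 5, 5, Dave); (Frank, 6, 6, Frank); (Frank, 6, 6, Grace); (Grace, 6, 6, Frank); (Grace, 6, 6, Grace); (Sara, 8, 8, Alice); (Sara, 8, 8, Sara); (Xin, 4, 4, Xin)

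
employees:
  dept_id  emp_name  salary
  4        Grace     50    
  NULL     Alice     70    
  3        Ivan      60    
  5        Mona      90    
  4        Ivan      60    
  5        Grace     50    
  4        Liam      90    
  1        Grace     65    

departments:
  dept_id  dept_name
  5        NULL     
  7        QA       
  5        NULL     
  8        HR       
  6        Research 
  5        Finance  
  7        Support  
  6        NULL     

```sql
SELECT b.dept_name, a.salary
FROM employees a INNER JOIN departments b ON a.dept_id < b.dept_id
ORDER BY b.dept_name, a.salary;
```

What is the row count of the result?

50

INNER JOIN keeps only pairs where the ON condition holds.
Matching on a.dept_id < b.dept_id. A NULL in a compared column never satisfies the condition.
- dept_id=4: 8 matching b row(s), so 8 row(s) emitted.
- dept_id=NULL: no matching b row, dropped.
- dept_id=3: 8 matching b row(s), so 8 row(s) emitted.
- dept_id=5: 5 matching b row(s), so 5 row(s) emitted.
- dept_id=4: 8 matching b row(s), so 8 row(s) emitted.
- dept_id=5: 5 matching b row(s), so 5 row(s) emitted.
- dept_id=4: 8 matching b row(s), so 8 row(s) emitted.
- dept_id=1: 8 matching b row(s), so 8 row(s) emitted.
Total: 50 rows.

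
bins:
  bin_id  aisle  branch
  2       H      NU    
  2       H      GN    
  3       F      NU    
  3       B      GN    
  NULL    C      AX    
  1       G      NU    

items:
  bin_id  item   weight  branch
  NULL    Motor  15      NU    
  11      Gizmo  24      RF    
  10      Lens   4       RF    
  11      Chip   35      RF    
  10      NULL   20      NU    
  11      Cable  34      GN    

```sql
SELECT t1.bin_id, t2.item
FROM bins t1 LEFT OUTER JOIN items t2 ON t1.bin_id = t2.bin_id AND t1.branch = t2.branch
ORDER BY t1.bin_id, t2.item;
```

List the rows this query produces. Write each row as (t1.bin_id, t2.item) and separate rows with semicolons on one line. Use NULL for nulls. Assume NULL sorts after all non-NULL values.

LEFT JOIN keeps every row from `bins`; unmatched rows get NULL for `items`'s columns.
Matching on t1.bin_id = t2.bin_id AND t1.branch = t2.branch. A NULL in a compared column never satisfies the condition.
Matched pairs: 0; unmatched t1 rows kept: 6.

(1, NULL); (2, NULL); (2, NULL); (3, NULL); (3, NULL); (NULL, NULL)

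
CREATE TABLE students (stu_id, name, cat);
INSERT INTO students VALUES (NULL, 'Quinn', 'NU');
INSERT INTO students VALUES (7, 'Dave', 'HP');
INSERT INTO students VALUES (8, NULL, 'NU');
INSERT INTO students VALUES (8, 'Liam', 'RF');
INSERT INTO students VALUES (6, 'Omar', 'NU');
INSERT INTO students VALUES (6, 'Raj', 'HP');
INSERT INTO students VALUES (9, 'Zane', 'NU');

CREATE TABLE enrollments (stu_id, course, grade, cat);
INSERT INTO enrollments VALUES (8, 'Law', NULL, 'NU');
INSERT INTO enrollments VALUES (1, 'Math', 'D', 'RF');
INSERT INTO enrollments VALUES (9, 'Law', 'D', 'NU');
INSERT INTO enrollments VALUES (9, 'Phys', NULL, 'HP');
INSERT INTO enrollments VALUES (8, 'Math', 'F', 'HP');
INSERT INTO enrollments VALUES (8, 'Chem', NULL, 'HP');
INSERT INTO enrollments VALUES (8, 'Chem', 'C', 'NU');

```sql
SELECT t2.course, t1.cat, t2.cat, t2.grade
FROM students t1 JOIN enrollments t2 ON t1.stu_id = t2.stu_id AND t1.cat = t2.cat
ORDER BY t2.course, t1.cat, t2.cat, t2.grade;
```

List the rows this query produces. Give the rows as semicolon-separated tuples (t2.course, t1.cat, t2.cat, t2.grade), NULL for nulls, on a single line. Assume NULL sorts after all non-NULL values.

(Chem, NU, NU, C); (Law, NU, NU, D); (Law, NU, NU, NULL)

INNER JOIN keeps only pairs where the ON condition holds.
Matching on t1.stu_id = t2.stu_id AND t1.cat = t2.cat. A NULL in a compared column never satisfies the condition.
- t1 (stu_id=NULL, cat=NU) has no partner → excluded.
- t1 (stu_id=7, cat=HP) has no partner → excluded.
- t1 (stu_id=8, cat=NU) pairs with 2 row(s) of t2.
- t1 (stu_id=8, cat=RF) has no partner → excluded.
- t1 (stu_id=6, cat=NU) has no partner → excluded.
- t1 (stu_id=6, cat=HP) has no partner → excluded.
- t1 (stu_id=9, cat=NU) pairs with 1 row(s) of t2.
After projecting and ordering:
t2.course | t1.cat | t2.cat | t2.grade
Chem | NU | NU | C
Law | NU | NU | D
Law | NU | NU | NULL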